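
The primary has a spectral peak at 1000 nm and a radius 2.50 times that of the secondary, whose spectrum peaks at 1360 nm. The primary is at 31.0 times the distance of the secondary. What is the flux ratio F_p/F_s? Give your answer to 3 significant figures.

0.0222

Wien's law: T_p/T_s = λ_s/λ_p = 1360/1000 = 1.360.
L_p/L_s = (R_p/R_s)²(T_p/T_s)⁴ = (2.50)²(1.360)⁴ = 21.38.
F_p/F_s = (L_p/L_s)/(d_p/d_s)² = 21.38/(31.0)² = 0.02225.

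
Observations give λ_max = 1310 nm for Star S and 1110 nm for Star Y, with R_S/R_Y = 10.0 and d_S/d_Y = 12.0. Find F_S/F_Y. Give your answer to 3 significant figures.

0.358

Wien's law: T_S/T_Y = λ_Y/λ_S = 1110/1310 = 0.8473.
L_S/L_Y = (R_S/R_Y)²(T_S/T_Y)⁴ = (10.0)²(0.8473)⁴ = 51.55.
F_S/F_Y = (L_S/L_Y)/(d_S/d_Y)² = 51.55/(12.0)² = 0.3580.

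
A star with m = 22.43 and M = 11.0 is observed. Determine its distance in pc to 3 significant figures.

m − M = 5 log₁₀(d/10 pc)
22.43 − (11.0) = 11.43 = 5 log₁₀(d/10)
d = 10 × 10^(11.43/5) = 10 × 10^2.286 = 1932 pc.

1.93×10^3 pc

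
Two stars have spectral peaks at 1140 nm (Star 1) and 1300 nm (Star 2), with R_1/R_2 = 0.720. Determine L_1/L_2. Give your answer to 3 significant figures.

Wien's law gives T ∝ 1/λ_max, so T_1/T_2 = λ_2/λ_1 = 1300/1140 = 1.140.
Then L ∝ R²T⁴ gives L_1/L_2 = (0.720)² × (1.140)⁴ = 0.5184 × 1.691 = 0.8766.

0.877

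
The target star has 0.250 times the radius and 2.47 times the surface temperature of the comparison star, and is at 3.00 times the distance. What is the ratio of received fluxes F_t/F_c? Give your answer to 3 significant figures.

L_t/L_c = (R_t/R_c)²(T_t/T_c)⁴ = (0.250)² × (2.47)⁴ = 2.326.
F_t/F_c = (L_t/L_c)/(d_t/d_c)² = 2.326 / (3.00)² = 0.2585.

0.258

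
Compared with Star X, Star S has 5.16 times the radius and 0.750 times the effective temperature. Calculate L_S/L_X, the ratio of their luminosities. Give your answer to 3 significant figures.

8.42

From the Stefan–Boltzmann law, L ∝ R²T⁴, so
L_S/L_X = (R_S/R_X)² (T_S/T_X)⁴ = (5.16)² × (0.750)⁴ = 26.63 × 0.3164 = 8.425.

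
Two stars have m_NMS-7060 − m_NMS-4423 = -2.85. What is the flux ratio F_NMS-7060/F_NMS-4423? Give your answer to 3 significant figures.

F_NMS-7060/F_NMS-4423 = 10^(−(m_NMS-7060 − m_NMS-4423)/2.5) = 10^(2.85/2.5) = 10^1.140 = 13.80.

13.8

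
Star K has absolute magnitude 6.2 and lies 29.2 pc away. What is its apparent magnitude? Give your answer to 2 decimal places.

8.53

m = M + 5 log₁₀(d/10 pc) = 6.2 + 5 log₁₀(29.2/10)
  = 6.2 + 5 × 0.465 = 6.2 + 2.33 = 8.53.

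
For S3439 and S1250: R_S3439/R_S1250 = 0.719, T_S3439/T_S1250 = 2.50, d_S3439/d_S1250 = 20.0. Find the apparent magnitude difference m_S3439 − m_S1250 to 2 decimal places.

L_S3439/L_S1250 = (0.719)²(2.50)⁴ = 20.19.
F_S3439/F_S1250 = (L_S3439/L_S1250)/(d_S3439/d_S1250)² = 20.19/400.0 = 0.05048.
m_S3439 − m_S1250 = −2.5 log₁₀(0.05048) = 3.24.

3.24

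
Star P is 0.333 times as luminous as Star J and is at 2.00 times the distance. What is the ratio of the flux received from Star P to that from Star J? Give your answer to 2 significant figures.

F = L/(4πd²), so F_P/F_J = (L_P/L_J) / (d_P/d_J)²
= 0.333 / (2.00)² = 0.333 / 4.000 = 0.08325.

0.083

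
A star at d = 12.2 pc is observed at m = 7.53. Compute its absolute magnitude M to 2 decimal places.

7.10

M = m − 5 log₁₀(d/10 pc) = 7.53 − 5 log₁₀(12.2/10)
  = 7.53 − 5 × 0.086 = 7.53 − 0.43 = 7.10.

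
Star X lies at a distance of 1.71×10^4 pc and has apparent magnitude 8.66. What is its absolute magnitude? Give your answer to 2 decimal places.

M = m − 5 log₁₀(d/10 pc) = 8.66 − 5 log₁₀(1.71×10^4/10)
  = 8.66 − 5 × 3.233 = 8.66 − 16.16 = -7.50.

-7.50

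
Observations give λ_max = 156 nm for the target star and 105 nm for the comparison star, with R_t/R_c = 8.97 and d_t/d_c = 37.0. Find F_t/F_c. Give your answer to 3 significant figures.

Wien's law: T_t/T_c = λ_c/λ_t = 105/156 = 0.6731.
L_t/L_c = (R_t/R_c)²(T_t/T_c)⁴ = (8.97)²(0.6731)⁴ = 16.51.
F_t/F_c = (L_t/L_c)/(d_t/d_c)² = 16.51/(37.0)² = 0.01206.

0.0121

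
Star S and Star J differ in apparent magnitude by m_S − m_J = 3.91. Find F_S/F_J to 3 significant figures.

F_S/F_J = 10^(−(m_S − m_J)/2.5) = 10^(-3.91/2.5) = 10^-1.564 = 0.02729.

0.0273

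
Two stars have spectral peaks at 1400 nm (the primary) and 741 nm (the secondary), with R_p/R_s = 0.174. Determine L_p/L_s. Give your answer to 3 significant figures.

0.00238

Wien's law gives T ∝ 1/λ_max, so T_p/T_s = λ_s/λ_p = 741/1400 = 0.5293.
Then L ∝ R²T⁴ gives L_p/L_s = (0.174)² × (0.5293)⁴ = 0.03028 × 0.07848 = 0.002376.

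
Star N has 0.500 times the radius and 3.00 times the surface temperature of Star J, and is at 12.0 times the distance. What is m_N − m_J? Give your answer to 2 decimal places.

L_N/L_J = (0.500)²(3.00)⁴ = 20.25.
F_N/F_J = (L_N/L_J)/(d_N/d_J)² = 20.25/144.0 = 0.1406.
m_N − m_J = −2.5 log₁₀(0.1406) = 2.13.

2.13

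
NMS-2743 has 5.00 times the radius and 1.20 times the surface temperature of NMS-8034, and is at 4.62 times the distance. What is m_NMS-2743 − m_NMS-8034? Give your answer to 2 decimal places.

L_NMS-2743/L_NMS-8034 = (5.00)²(1.20)⁴ = 51.84.
F_NMS-2743/F_NMS-8034 = (L_NMS-2743/L_NMS-8034)/(d_NMS-2743/d_NMS-8034)² = 51.84/21.34 = 2.429.
m_NMS-2743 − m_NMS-8034 = −2.5 log₁₀(2.429) = -0.96.

-0.96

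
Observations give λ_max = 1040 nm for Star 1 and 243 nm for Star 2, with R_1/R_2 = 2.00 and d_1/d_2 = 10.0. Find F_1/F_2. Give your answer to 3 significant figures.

Wien's law: T_1/T_2 = λ_2/λ_1 = 243/1040 = 0.2337.
L_1/L_2 = (R_1/R_2)²(T_1/T_2)⁴ = (2.00)²(0.2337)⁴ = 0.01192.
F_1/F_2 = (L_1/L_2)/(d_1/d_2)² = 0.01192/(10.0)² = 1.192×10^-4.

1.19×10^-4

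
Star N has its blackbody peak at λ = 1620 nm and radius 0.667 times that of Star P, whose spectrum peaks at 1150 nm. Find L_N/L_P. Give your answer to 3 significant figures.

Wien's law gives T ∝ 1/λ_max, so T_N/T_P = λ_P/λ_N = 1150/1620 = 0.7099.
Then L ∝ R²T⁴ gives L_N/L_P = (0.667)² × (0.7099)⁴ = 0.4449 × 0.2539 = 0.1130.

0.113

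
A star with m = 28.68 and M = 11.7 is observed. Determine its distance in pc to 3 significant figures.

2.49×10^4 pc

m − M = 5 log₁₀(d/10 pc)
28.68 − (11.7) = 16.98 = 5 log₁₀(d/10)
d = 10 × 10^(16.98/5) = 10 × 10^3.396 = 2.489×10^4 pc.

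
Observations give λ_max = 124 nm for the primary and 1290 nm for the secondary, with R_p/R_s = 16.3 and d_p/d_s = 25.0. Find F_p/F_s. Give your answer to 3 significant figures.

Wien's law: T_p/T_s = λ_s/λ_p = 1290/124 = 10.40.
L_p/L_s = (R_p/R_s)²(T_p/T_s)⁴ = (16.3)²(10.40)⁴ = 3.112×10^6.
F_p/F_s = (L_p/L_s)/(d_p/d_s)² = 3.112×10^6/(25.0)² = 4979.

4.98×10^3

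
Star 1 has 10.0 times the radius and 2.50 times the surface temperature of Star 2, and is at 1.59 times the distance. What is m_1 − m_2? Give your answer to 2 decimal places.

L_1/L_2 = (10.0)²(2.50)⁴ = 3906.
F_1/F_2 = (L_1/L_2)/(d_1/d_2)² = 3906/2.528 = 1545.
m_1 − m_2 = −2.5 log₁₀(1545) = -7.97.

-7.97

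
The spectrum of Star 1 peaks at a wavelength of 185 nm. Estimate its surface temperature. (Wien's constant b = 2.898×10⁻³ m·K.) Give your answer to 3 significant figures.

T = b/λ_max = 2.898×10⁻³ / (185×10⁻⁹) = 1.566×10^4 K.

1.57×10^4 K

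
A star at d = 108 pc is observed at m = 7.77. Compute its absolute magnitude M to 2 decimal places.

M = m − 5 log₁₀(d/10 pc) = 7.77 − 5 log₁₀(108/10)
  = 7.77 − 5 × 1.033 = 7.77 − 5.17 = 2.60.

2.60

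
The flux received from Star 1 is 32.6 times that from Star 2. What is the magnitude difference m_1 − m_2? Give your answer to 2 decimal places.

m_1 − m_2 = −2.5 log₁₀(F_1/F_2) = −2.5 log₁₀(32.6) = −2.5 × (1.513) = -3.783.

-3.78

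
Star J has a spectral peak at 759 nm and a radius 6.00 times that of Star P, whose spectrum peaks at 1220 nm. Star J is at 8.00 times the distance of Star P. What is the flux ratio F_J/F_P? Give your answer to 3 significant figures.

Wien's law: T_J/T_P = λ_P/λ_J = 1220/759 = 1.607.
L_J/L_P = (R_J/R_P)²(T_J/T_P)⁴ = (6.00)²(1.607)⁴ = 240.3.
F_J/F_P = (L_J/L_P)/(d_J/d_P)² = 240.3/(8.00)² = 3.755.

3.75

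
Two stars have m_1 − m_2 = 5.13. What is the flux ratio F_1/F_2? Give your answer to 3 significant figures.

F_1/F_2 = 10^(−(m_1 − m_2)/2.5) = 10^(-5.13/2.5) = 10^-2.052 = 0.008872.

0.00887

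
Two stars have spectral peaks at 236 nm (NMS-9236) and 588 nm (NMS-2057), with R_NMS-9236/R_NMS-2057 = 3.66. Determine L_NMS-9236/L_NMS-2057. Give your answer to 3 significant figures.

Wien's law gives T ∝ 1/λ_max, so T_NMS-9236/T_NMS-2057 = λ_NMS-2057/λ_NMS-9236 = 588/236 = 2.492.
Then L ∝ R²T⁴ gives L_NMS-9236/L_NMS-2057 = (3.66)² × (2.492)⁴ = 13.40 × 38.54 = 516.2.

516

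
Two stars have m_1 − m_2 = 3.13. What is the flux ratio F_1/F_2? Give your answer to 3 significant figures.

F_1/F_2 = 10^(−(m_1 − m_2)/2.5) = 10^(-3.13/2.5) = 10^-1.252 = 0.05598.

0.0560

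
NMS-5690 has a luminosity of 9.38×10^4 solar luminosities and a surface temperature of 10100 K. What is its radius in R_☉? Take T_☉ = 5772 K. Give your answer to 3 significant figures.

R/R_☉ = √(L/L_☉) / (T/T_☉)² = √(9.38×10^4) / (1.750)²
       = 306.3 / 3.062 = 100.0.

100 R_☉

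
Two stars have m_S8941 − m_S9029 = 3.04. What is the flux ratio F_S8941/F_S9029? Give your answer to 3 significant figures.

F_S8941/F_S9029 = 10^(−(m_S8941 − m_S9029)/2.5) = 10^(-3.04/2.5) = 10^-1.216 = 0.06081.

0.0608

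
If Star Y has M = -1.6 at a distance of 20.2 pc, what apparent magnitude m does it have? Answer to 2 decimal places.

-0.07

m = M + 5 log₁₀(d/10 pc) = -1.6 + 5 log₁₀(20.2/10)
  = -1.6 + 5 × 0.305 = -1.6 + 1.53 = -0.07.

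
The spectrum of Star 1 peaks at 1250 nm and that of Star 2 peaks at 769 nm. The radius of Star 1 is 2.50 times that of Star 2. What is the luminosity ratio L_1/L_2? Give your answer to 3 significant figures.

Wien's law gives T ∝ 1/λ_max, so T_1/T_2 = λ_2/λ_1 = 769/1250 = 0.6152.
Then L ∝ R²T⁴ gives L_1/L_2 = (2.50)² × (0.6152)⁴ = 6.250 × 0.1432 = 0.8953.

0.895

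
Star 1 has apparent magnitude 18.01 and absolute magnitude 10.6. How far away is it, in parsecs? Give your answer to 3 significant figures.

303 pc

m − M = 5 log₁₀(d/10 pc)
18.01 − (10.6) = 7.41 = 5 log₁₀(d/10)
d = 10 × 10^(7.41/5) = 10 × 10^1.482 = 303.4 pc.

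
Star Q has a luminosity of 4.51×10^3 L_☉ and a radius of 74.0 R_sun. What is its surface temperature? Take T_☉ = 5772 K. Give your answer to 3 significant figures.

T/T_☉ = (L/L_☉)^(1/4) / (R/R_☉)^(1/2)
T = 5772 × (4.51×10^3)^(1/4) / √(74.0) = 5772 × 8.195 / 8.602 = 5499 K.

5.50×10^3 K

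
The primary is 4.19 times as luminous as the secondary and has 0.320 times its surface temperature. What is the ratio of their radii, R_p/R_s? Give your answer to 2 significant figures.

20

L ∝ R²T⁴ gives R ∝ √L / T², so
R_p/R_s = √(4.19) / (0.320)² = 2.047 / 0.1024 = 19.99.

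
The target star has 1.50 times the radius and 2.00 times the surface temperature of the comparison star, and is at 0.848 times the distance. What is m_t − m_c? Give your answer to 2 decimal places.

-4.25

L_t/L_c = (1.50)²(2.00)⁴ = 36.00.
F_t/F_c = (L_t/L_c)/(d_t/d_c)² = 36.00/0.7191 = 50.06.
m_t − m_c = −2.5 log₁₀(50.06) = -4.25.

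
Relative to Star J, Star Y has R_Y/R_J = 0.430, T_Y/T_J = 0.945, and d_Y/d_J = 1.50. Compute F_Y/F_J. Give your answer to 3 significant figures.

0.0655

L_Y/L_J = (R_Y/R_J)²(T_Y/T_J)⁴ = (0.430)² × (0.945)⁴ = 0.1475.
F_Y/F_J = (L_Y/L_J)/(d_Y/d_J)² = 0.1475 / (1.50)² = 0.06554.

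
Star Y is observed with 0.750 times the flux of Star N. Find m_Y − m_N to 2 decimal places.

m_Y − m_N = −2.5 log₁₀(F_Y/F_N) = −2.5 log₁₀(0.750) = −2.5 × (-0.125) = 0.312.

0.31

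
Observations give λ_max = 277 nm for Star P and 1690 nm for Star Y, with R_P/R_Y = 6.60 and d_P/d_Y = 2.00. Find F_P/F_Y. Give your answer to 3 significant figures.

Wien's law: T_P/T_Y = λ_Y/λ_P = 1690/277 = 6.101.
L_P/L_Y = (R_P/R_Y)²(T_P/T_Y)⁴ = (6.60)²(6.101)⁴ = 6.036×10^4.
F_P/F_Y = (L_P/L_Y)/(d_P/d_Y)² = 6.036×10^4/(2.00)² = 1.509×10^4.

1.51×10^4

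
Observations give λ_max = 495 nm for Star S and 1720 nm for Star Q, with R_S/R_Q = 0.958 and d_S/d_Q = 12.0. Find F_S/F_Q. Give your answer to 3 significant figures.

0.929

Wien's law: T_S/T_Q = λ_Q/λ_S = 1720/495 = 3.475.
L_S/L_Q = (R_S/R_Q)²(T_S/T_Q)⁴ = (0.958)²(3.475)⁴ = 133.8.
F_S/F_Q = (L_S/L_Q)/(d_S/d_Q)² = 133.8/(12.0)² = 0.9291.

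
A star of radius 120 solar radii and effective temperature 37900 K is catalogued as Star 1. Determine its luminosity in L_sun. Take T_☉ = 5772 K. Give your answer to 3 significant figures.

2.68×10^7 L_sun

L/L_☉ = (R/R_☉)² (T/T_☉)⁴ = (120)² × (37900/5772)⁴
       = 1.440×10^4 × (6.566)⁴ = 1.440×10^4 × 1859 = 2.677×10^7.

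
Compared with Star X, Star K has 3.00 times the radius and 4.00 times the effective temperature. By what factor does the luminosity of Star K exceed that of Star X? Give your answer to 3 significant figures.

2.30×10^3

From the Stefan–Boltzmann law, L ∝ R²T⁴, so
L_K/L_X = (R_K/R_X)² (T_K/T_X)⁴ = (3.00)² × (4.00)⁴ = 9.000 × 256.0 = 2304.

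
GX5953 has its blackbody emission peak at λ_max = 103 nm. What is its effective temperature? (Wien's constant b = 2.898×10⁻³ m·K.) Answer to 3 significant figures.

2.81×10^4 K

T = b/λ_max = 2.898×10⁻³ / (103×10⁻⁹) = 2.814×10^4 K.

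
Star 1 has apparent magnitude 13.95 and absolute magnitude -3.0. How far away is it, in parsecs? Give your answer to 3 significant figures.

2.45×10^4 pc

m − M = 5 log₁₀(d/10 pc)
13.95 − (-3.0) = 16.95 = 5 log₁₀(d/10)
d = 10 × 10^(16.95/5) = 10 × 10^3.390 = 2.455×10^4 pc.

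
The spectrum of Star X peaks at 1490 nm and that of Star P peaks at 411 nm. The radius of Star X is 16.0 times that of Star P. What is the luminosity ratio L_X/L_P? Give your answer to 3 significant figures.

1.48

Wien's law gives T ∝ 1/λ_max, so T_X/T_P = λ_P/λ_X = 411/1490 = 0.2758.
Then L ∝ R²T⁴ gives L_X/L_P = (16.0)² × (0.2758)⁴ = 256.0 × 0.005789 = 1.482.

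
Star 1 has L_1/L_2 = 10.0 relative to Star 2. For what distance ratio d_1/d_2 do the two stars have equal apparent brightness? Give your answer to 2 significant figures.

Equal flux requires L_1/d_1² = L_2/d_2², so d_1/d_2 = √(L_1/L_2)
= √(10.0) = 3.162.

3.2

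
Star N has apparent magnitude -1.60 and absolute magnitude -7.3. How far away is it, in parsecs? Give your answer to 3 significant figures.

138 pc

m − M = 5 log₁₀(d/10 pc)
-1.60 − (-7.3) = 5.70 = 5 log₁₀(d/10)
d = 10 × 10^(5.70/5) = 10 × 10^1.140 = 138.0 pc.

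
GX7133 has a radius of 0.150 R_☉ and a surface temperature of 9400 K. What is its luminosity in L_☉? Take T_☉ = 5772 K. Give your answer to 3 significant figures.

0.158 L_☉

L/L_☉ = (R/R_☉)² (T/T_☉)⁴ = (0.150)² × (9400/5772)⁴
       = 0.02250 × (1.629)⁴ = 0.02250 × 7.034 = 0.1583.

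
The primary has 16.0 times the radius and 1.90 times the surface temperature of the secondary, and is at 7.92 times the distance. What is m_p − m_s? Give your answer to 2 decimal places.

L_p/L_s = (16.0)²(1.90)⁴ = 3336.
F_p/F_s = (L_p/L_s)/(d_p/d_s)² = 3336/62.73 = 53.19.
m_p − m_s = −2.5 log₁₀(53.19) = -4.31.

-4.31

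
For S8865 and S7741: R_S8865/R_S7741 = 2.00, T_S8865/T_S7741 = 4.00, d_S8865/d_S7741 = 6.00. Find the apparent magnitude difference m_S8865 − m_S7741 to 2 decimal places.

L_S8865/L_S7741 = (2.00)²(4.00)⁴ = 1024.
F_S8865/F_S7741 = (L_S8865/L_S7741)/(d_S8865/d_S7741)² = 1024/36.00 = 28.44.
m_S8865 − m_S7741 = −2.5 log₁₀(28.44) = -3.63.

-3.63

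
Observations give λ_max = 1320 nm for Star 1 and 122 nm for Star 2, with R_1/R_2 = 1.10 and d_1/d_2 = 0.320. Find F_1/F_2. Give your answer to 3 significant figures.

8.62×10^-4

Wien's law: T_1/T_2 = λ_2/λ_1 = 122/1320 = 0.09242.
L_1/L_2 = (R_1/R_2)²(T_1/T_2)⁴ = (1.10)²(0.09242)⁴ = 8.829×10^-5.
F_1/F_2 = (L_1/L_2)/(d_1/d_2)² = 8.829×10^-5/(0.320)² = 8.622×10^-4.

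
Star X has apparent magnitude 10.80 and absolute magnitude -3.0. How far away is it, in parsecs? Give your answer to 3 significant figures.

5.75×10^3 pc

m − M = 5 log₁₀(d/10 pc)
10.80 − (-3.0) = 13.80 = 5 log₁₀(d/10)
d = 10 × 10^(13.80/5) = 10 × 10^2.760 = 5754 pc.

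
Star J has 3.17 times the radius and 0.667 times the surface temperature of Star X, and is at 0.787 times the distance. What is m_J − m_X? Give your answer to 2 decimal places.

L_J/L_X = (3.17)²(0.667)⁴ = 1.989.
F_J/F_X = (L_J/L_X)/(d_J/d_X)² = 1.989/0.6194 = 3.211.
m_J − m_X = −2.5 log₁₀(3.211) = -1.27.

-1.27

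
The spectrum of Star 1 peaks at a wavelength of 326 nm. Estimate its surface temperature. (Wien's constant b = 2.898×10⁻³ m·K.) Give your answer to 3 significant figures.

T = b/λ_max = 2.898×10⁻³ / (326×10⁻⁹) = 8890 K.

8.89×10^3 K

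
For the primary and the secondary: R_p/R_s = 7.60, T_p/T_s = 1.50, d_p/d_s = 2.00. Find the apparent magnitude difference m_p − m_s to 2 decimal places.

L_p/L_s = (7.60)²(1.50)⁴ = 292.4.
F_p/F_s = (L_p/L_s)/(d_p/d_s)² = 292.4/4.000 = 73.10.
m_p − m_s = −2.5 log₁₀(73.10) = -4.66.

-4.66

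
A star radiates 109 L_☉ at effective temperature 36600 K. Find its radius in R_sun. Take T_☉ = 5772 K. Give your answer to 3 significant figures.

R/R_☉ = √(L/L_☉) / (T/T_☉)² = √(109) / (6.341)²
       = 10.44 / 40.21 = 0.2597.

0.260 R_sun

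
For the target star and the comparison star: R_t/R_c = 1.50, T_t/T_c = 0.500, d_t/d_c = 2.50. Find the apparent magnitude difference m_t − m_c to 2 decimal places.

L_t/L_c = (1.50)²(0.500)⁴ = 0.1406.
F_t/F_c = (L_t/L_c)/(d_t/d_c)² = 0.1406/6.250 = 0.02250.
m_t − m_c = −2.5 log₁₀(0.02250) = 4.12.

4.12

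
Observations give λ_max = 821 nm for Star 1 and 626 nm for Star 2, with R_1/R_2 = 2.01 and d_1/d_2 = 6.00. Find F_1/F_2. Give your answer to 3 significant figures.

Wien's law: T_1/T_2 = λ_2/λ_1 = 626/821 = 0.7625.
L_1/L_2 = (R_1/R_2)²(T_1/T_2)⁴ = (2.01)²(0.7625)⁴ = 1.366.
F_1/F_2 = (L_1/L_2)/(d_1/d_2)² = 1.366/(6.00)² = 0.03793.

0.0379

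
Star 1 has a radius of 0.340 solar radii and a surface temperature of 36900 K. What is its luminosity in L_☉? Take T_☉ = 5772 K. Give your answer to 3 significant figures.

L/L_☉ = (R/R_☉)² (T/T_☉)⁴ = (0.340)² × (36900/5772)⁴
       = 0.1156 × (6.393)⁴ = 0.1156 × 1670 = 193.1.

193 L_☉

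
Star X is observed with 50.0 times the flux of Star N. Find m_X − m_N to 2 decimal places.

m_X − m_N = −2.5 log₁₀(F_X/F_N) = −2.5 log₁₀(50.0) = −2.5 × (1.699) = -4.247.

-4.25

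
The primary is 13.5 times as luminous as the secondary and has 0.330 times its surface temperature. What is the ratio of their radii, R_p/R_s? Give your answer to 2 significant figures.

L ∝ R²T⁴ gives R ∝ √L / T², so
R_p/R_s = √(13.5) / (0.330)² = 3.674 / 0.1089 = 33.74.

34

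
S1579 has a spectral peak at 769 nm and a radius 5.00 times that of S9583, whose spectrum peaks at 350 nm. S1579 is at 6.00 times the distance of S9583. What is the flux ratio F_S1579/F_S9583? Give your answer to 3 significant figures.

0.0298

Wien's law: T_S1579/T_S9583 = λ_S9583/λ_S1579 = 350/769 = 0.4551.
L_S1579/L_S9583 = (R_S1579/R_S9583)²(T_S1579/T_S9583)⁴ = (5.00)²(0.4551)⁴ = 1.073.
F_S1579/F_S9583 = (L_S1579/L_S9583)/(d_S1579/d_S9583)² = 1.073/(6.00)² = 0.02980.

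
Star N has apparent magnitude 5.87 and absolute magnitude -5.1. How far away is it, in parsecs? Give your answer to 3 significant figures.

m − M = 5 log₁₀(d/10 pc)
5.87 − (-5.1) = 10.97 = 5 log₁₀(d/10)
d = 10 × 10^(10.97/5) = 10 × 10^2.194 = 1563 pc.

1.56×10^3 pc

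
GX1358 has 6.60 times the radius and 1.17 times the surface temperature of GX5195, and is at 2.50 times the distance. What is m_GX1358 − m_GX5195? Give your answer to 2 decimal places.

L_GX1358/L_GX5195 = (6.60)²(1.17)⁴ = 81.63.
F_GX1358/F_GX5195 = (L_GX1358/L_GX5195)/(d_GX1358/d_GX5195)² = 81.63/6.250 = 13.06.
m_GX1358 − m_GX5195 = −2.5 log₁₀(13.06) = -2.79.

-2.79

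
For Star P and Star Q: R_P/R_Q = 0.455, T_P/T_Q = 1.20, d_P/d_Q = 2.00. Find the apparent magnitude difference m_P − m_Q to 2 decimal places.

L_P/L_Q = (0.455)²(1.20)⁴ = 0.4293.
F_P/F_Q = (L_P/L_Q)/(d_P/d_Q)² = 0.4293/4.000 = 0.1073.
m_P − m_Q = −2.5 log₁₀(0.1073) = 2.42.

2.42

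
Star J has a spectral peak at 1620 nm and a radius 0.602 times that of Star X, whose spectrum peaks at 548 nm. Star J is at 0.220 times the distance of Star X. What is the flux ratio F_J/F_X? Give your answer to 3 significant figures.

0.0980

Wien's law: T_J/T_X = λ_X/λ_J = 548/1620 = 0.3383.
L_J/L_X = (R_J/R_X)²(T_J/T_X)⁴ = (0.602)²(0.3383)⁴ = 0.004745.
F_J/F_X = (L_J/L_X)/(d_J/d_X)² = 0.004745/(0.220)² = 0.09804.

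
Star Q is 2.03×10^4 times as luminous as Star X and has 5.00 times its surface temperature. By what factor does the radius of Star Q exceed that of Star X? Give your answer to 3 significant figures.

5.70

L ∝ R²T⁴ gives R ∝ √L / T², so
R_Q/R_X = √(2.03×10^4) / (5.00)² = 142.5 / 25.00 = 5.699.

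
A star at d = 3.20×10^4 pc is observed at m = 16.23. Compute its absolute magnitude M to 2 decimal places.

-1.30

M = m − 5 log₁₀(d/10 pc) = 16.23 − 5 log₁₀(3.20×10^4/10)
  = 16.23 − 5 × 3.505 = 16.23 − 17.53 = -1.30.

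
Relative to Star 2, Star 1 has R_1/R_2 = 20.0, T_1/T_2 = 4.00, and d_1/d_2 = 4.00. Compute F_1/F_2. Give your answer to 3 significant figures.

6.40×10^3

L_1/L_2 = (R_1/R_2)²(T_1/T_2)⁴ = (20.0)² × (4.00)⁴ = 1.024×10^5.
F_1/F_2 = (L_1/L_2)/(d_1/d_2)² = 1.024×10^5 / (4.00)² = 6400.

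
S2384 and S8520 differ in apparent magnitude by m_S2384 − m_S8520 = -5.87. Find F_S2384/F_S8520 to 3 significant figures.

F_S2384/F_S8520 = 10^(−(m_S2384 − m_S8520)/2.5) = 10^(5.87/2.5) = 10^2.348 = 222.8.

223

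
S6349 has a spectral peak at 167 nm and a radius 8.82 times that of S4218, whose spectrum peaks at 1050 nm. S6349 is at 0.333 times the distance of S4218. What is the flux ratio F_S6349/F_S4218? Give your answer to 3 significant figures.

Wien's law: T_S6349/T_S4218 = λ_S4218/λ_S6349 = 1050/167 = 6.287.
L_S6349/L_S4218 = (R_S6349/R_S4218)²(T_S6349/T_S4218)⁴ = (8.82)²(6.287)⁴ = 1.216×10^5.
F_S6349/F_S4218 = (L_S6349/L_S4218)/(d_S6349/d_S4218)² = 1.216×10^5/(0.333)² = 1.096×10^6.

1.10×10^6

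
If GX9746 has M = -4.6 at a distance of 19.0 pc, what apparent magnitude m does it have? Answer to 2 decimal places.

-3.21

m = M + 5 log₁₀(d/10 pc) = -4.6 + 5 log₁₀(19.0/10)
  = -4.6 + 5 × 0.279 = -4.6 + 1.39 = -3.21.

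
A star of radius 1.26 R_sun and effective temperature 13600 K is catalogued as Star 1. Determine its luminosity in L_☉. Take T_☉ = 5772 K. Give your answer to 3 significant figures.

L/L_☉ = (R/R_☉)² (T/T_☉)⁴ = (1.26)² × (13600/5772)⁴
       = 1.588 × (2.356)⁴ = 1.588 × 30.82 = 48.93.

48.9 L_☉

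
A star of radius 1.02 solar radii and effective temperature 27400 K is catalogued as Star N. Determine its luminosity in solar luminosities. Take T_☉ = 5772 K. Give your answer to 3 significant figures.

528 solar luminosities

L/L_☉ = (R/R_☉)² (T/T_☉)⁴ = (1.02)² × (27400/5772)⁴
       = 1.040 × (4.747)⁴ = 1.040 × 507.8 = 528.3.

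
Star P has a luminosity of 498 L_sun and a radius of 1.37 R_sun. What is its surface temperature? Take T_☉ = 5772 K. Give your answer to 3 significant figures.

T/T_☉ = (L/L_☉)^(1/4) / (R/R_☉)^(1/2)
T = 5772 × (498)^(1/4) / √(1.37) = 5772 × 4.724 / 1.170 = 2.330×10^4 K.

2.33×10^4 K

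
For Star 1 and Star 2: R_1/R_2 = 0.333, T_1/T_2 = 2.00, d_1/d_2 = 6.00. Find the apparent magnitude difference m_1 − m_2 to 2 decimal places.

L_1/L_2 = (0.333)²(2.00)⁴ = 1.774.
F_1/F_2 = (L_1/L_2)/(d_1/d_2)² = 1.774/36.00 = 0.04928.
m_1 − m_2 = −2.5 log₁₀(0.04928) = 3.27.

3.27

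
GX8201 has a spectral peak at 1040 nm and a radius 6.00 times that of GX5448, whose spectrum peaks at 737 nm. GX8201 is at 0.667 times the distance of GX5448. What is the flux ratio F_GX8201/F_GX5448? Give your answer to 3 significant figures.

20.4

Wien's law: T_GX8201/T_GX5448 = λ_GX5448/λ_GX8201 = 737/1040 = 0.7087.
L_GX8201/L_GX5448 = (R_GX8201/R_GX5448)²(T_GX8201/T_GX5448)⁴ = (6.00)²(0.7087)⁴ = 9.079.
F_GX8201/F_GX5448 = (L_GX8201/L_GX5448)/(d_GX8201/d_GX5448)² = 9.079/(0.667)² = 20.41.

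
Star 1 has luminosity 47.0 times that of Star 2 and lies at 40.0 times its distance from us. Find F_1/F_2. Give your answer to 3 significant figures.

0.0294

F = L/(4πd²), so F_1/F_2 = (L_1/L_2) / (d_1/d_2)²
= 47.0 / (40.0)² = 47.0 / 1600 = 0.02937.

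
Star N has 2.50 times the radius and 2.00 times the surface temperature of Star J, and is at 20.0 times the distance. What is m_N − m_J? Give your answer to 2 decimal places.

1.51

L_N/L_J = (2.50)²(2.00)⁴ = 100.0.
F_N/F_J = (L_N/L_J)/(d_N/d_J)² = 100.0/400.0 = 0.2500.
m_N − m_J = −2.5 log₁₀(0.2500) = 1.51.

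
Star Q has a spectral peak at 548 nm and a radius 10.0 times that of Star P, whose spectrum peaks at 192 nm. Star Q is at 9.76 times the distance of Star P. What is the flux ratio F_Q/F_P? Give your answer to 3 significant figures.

Wien's law: T_Q/T_P = λ_P/λ_Q = 192/548 = 0.3504.
L_Q/L_P = (R_Q/R_P)²(T_Q/T_P)⁴ = (10.0)²(0.3504)⁴ = 1.507.
F_Q/F_P = (L_Q/L_P)/(d_Q/d_P)² = 1.507/(9.76)² = 0.01582.

0.0158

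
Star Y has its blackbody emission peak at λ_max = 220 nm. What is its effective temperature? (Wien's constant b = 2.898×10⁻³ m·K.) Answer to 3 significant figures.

1.32×10^4 K

T = b/λ_max = 2.898×10⁻³ / (220×10⁻⁹) = 1.317×10^4 K.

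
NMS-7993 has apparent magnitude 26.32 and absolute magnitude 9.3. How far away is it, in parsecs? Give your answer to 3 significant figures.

2.54×10^4 pc

m − M = 5 log₁₀(d/10 pc)
26.32 − (9.3) = 17.02 = 5 log₁₀(d/10)
d = 10 × 10^(17.02/5) = 10 × 10^3.404 = 2.535×10^4 pc.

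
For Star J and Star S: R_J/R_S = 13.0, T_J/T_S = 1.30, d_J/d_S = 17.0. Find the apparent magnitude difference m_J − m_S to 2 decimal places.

L_J/L_S = (13.0)²(1.30)⁴ = 482.7.
F_J/F_S = (L_J/L_S)/(d_J/d_S)² = 482.7/289.0 = 1.670.
m_J − m_S = −2.5 log₁₀(1.670) = -0.56.

-0.56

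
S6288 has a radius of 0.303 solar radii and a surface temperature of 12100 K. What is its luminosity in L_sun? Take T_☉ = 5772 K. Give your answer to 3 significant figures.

1.77 L_sun

L/L_☉ = (R/R_☉)² (T/T_☉)⁴ = (0.303)² × (12100/5772)⁴
       = 0.09181 × (2.096)⁴ = 0.09181 × 19.31 = 1.773.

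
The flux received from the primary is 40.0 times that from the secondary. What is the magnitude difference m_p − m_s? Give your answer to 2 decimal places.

m_p − m_s = −2.5 log₁₀(F_p/F_s) = −2.5 log₁₀(40.0) = −2.5 × (1.602) = -4.005.

-4.01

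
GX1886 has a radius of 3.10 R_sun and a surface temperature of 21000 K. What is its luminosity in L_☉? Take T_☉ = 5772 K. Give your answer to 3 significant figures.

L/L_☉ = (R/R_☉)² (T/T_☉)⁴ = (3.10)² × (21000/5772)⁴
       = 9.610 × (3.638)⁴ = 9.610 × 175.2 = 1684.

1.68×10^3 L_☉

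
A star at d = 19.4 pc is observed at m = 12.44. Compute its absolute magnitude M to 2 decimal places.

M = m − 5 log₁₀(d/10 pc) = 12.44 − 5 log₁₀(19.4/10)
  = 12.44 − 5 × 0.288 = 12.44 − 1.44 = 11.00.

11.00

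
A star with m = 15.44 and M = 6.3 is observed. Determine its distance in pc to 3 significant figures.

673 pc

m − M = 5 log₁₀(d/10 pc)
15.44 − (6.3) = 9.14 = 5 log₁₀(d/10)
d = 10 × 10^(9.14/5) = 10 × 10^1.828 = 673.0 pc.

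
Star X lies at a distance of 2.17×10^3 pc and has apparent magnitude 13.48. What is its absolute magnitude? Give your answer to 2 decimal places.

1.80

M = m − 5 log₁₀(d/10 pc) = 13.48 − 5 log₁₀(2.17×10^3/10)
  = 13.48 − 5 × 2.336 = 13.48 − 11.68 = 1.80.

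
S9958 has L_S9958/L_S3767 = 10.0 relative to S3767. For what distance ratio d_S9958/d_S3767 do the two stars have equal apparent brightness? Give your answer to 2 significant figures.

3.2

Equal flux requires L_S9958/d_S9958² = L_S3767/d_S3767², so d_S9958/d_S3767 = √(L_S9958/L_S3767)
= √(10.0) = 3.162.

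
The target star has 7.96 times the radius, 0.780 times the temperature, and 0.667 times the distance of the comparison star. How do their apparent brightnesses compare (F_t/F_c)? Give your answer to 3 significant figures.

52.7

L_t/L_c = (R_t/R_c)²(T_t/T_c)⁴ = (7.96)² × (0.780)⁴ = 23.45.
F_t/F_c = (L_t/L_c)/(d_t/d_c)² = 23.45 / (0.667)² = 52.72.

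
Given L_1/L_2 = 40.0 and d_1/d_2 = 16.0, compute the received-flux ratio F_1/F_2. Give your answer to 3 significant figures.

0.156

F = L/(4πd²), so F_1/F_2 = (L_1/L_2) / (d_1/d_2)²
= 40.0 / (16.0)² = 40.0 / 256.0 = 0.1562.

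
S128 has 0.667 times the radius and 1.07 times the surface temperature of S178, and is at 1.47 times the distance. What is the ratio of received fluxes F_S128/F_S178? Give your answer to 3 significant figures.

0.270

L_S128/L_S178 = (R_S128/R_S178)²(T_S128/T_S178)⁴ = (0.667)² × (1.07)⁴ = 0.5832.
F_S128/F_S178 = (L_S128/L_S178)/(d_S128/d_S178)² = 0.5832 / (1.47)² = 0.2699.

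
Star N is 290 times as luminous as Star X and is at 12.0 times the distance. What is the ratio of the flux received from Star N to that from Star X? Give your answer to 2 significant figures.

F = L/(4πd²), so F_N/F_X = (L_N/L_X) / (d_N/d_X)²
= 290 / (12.0)² = 290 / 144.0 = 2.014.

2.0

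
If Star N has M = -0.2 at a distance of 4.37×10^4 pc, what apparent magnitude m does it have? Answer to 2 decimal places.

18.00

m = M + 5 log₁₀(d/10 pc) = -0.2 + 5 log₁₀(4.37×10^4/10)
  = -0.2 + 5 × 3.640 = -0.2 + 18.20 = 18.00.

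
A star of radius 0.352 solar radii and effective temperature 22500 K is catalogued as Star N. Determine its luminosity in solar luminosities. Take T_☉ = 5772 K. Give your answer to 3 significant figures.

L/L_☉ = (R/R_☉)² (T/T_☉)⁴ = (0.352)² × (22500/5772)⁴
       = 0.1239 × (3.898)⁴ = 0.1239 × 230.9 = 28.61.

28.6 solar luminosities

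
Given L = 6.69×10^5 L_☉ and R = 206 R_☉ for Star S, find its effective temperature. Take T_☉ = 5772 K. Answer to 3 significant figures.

T/T_☉ = (L/L_☉)^(1/4) / (R/R_☉)^(1/2)
T = 5772 × (6.69×10^5)^(1/4) / √(206) = 5772 × 28.60 / 14.35 = 1.150×10^4 K.

1.15×10^4 K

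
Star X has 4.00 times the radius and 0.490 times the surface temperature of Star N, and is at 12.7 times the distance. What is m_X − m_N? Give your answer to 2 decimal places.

5.61

L_X/L_N = (4.00)²(0.490)⁴ = 0.9224.
F_X/F_N = (L_X/L_N)/(d_X/d_N)² = 0.9224/161.3 = 0.005719.
m_X − m_N = −2.5 log₁₀(0.005719) = 5.61.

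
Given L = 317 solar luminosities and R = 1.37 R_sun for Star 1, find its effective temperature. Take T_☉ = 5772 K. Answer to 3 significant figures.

T/T_☉ = (L/L_☉)^(1/4) / (R/R_☉)^(1/2)
T = 5772 × (317)^(1/4) / √(1.37) = 5772 × 4.220 / 1.170 = 2.081×10^4 K.

2.08×10^4 K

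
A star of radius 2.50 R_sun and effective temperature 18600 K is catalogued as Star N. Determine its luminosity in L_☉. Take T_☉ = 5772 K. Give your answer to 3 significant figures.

674 L_☉

L/L_☉ = (R/R_☉)² (T/T_☉)⁴ = (2.50)² × (18600/5772)⁴
       = 6.250 × (3.222)⁴ = 6.250 × 107.8 = 673.9.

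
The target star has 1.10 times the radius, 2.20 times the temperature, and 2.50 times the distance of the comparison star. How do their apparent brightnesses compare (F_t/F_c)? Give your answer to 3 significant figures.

L_t/L_c = (R_t/R_c)²(T_t/T_c)⁴ = (1.10)² × (2.20)⁴ = 28.34.
F_t/F_c = (L_t/L_c)/(d_t/d_c)² = 28.34 / (2.50)² = 4.535.

4.54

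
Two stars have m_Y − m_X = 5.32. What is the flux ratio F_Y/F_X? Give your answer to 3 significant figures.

F_Y/F_X = 10^(−(m_Y − m_X)/2.5) = 10^(-5.32/2.5) = 10^-2.128 = 0.007447.

0.00745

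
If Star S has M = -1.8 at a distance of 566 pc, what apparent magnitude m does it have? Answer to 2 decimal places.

6.96

m = M + 5 log₁₀(d/10 pc) = -1.8 + 5 log₁₀(566/10)
  = -1.8 + 5 × 1.753 = -1.8 + 8.76 = 6.96.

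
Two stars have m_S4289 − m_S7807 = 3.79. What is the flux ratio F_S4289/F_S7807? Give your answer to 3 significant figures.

F_S4289/F_S7807 = 10^(−(m_S4289 − m_S7807)/2.5) = 10^(-3.79/2.5) = 10^-1.516 = 0.03048.

0.0305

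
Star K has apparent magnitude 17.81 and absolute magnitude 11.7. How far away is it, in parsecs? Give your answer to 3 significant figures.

167 pc

m − M = 5 log₁₀(d/10 pc)
17.81 − (11.7) = 6.11 = 5 log₁₀(d/10)
d = 10 × 10^(6.11/5) = 10 × 10^1.222 = 166.7 pc.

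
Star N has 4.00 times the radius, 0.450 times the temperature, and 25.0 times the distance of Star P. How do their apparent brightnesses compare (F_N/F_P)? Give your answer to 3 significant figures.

L_N/L_P = (R_N/R_P)²(T_N/T_P)⁴ = (4.00)² × (0.450)⁴ = 0.6561.
F_N/F_P = (L_N/L_P)/(d_N/d_P)² = 0.6561 / (25.0)² = 0.001050.

0.00105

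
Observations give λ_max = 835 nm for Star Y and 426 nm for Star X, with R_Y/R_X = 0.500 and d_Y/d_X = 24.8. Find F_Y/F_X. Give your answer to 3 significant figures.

Wien's law: T_Y/T_X = λ_X/λ_Y = 426/835 = 0.5102.
L_Y/L_X = (R_Y/R_X)²(T_Y/T_X)⁴ = (0.500)²(0.5102)⁴ = 0.01694.
F_Y/F_X = (L_Y/L_X)/(d_Y/d_X)² = 0.01694/(24.8)² = 2.754×10^-5.

2.75×10^-5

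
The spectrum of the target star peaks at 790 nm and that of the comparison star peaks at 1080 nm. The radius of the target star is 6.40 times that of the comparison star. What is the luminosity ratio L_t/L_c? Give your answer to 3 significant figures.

Wien's law gives T ∝ 1/λ_max, so T_t/T_c = λ_c/λ_t = 1080/790 = 1.367.
Then L ∝ R²T⁴ gives L_t/L_c = (6.40)² × (1.367)⁴ = 40.96 × 3.493 = 143.1.

143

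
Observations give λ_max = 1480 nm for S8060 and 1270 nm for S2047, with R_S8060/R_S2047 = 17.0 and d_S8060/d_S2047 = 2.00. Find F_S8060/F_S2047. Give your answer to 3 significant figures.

Wien's law: T_S8060/T_S2047 = λ_S2047/λ_S8060 = 1270/1480 = 0.8581.
L_S8060/L_S2047 = (R_S8060/R_S2047)²(T_S8060/T_S2047)⁴ = (17.0)²(0.8581)⁴ = 156.7.
F_S8060/F_S2047 = (L_S8060/L_S2047)/(d_S8060/d_S2047)² = 156.7/(2.00)² = 39.17.

39.2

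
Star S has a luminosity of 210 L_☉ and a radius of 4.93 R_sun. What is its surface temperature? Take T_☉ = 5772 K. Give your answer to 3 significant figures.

T/T_☉ = (L/L_☉)^(1/4) / (R/R_☉)^(1/2)
T = 5772 × (210)^(1/4) / √(4.93) = 5772 × 3.807 / 2.220 = 9896 K.

9.90×10^3 K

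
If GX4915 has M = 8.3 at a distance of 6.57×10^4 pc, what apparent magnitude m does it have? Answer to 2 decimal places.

27.39

m = M + 5 log₁₀(d/10 pc) = 8.3 + 5 log₁₀(6.57×10^4/10)
  = 8.3 + 5 × 3.818 = 8.3 + 19.09 = 27.39.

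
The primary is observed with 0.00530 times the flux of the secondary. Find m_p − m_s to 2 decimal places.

m_p − m_s = −2.5 log₁₀(F_p/F_s) = −2.5 log₁₀(0.00530) = −2.5 × (-2.276) = 5.689.

5.69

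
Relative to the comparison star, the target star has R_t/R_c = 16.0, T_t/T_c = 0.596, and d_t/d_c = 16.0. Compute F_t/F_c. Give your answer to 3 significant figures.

L_t/L_c = (R_t/R_c)²(T_t/T_c)⁴ = (16.0)² × (0.596)⁴ = 32.30.
F_t/F_c = (L_t/L_c)/(d_t/d_c)² = 32.30 / (16.0)² = 0.1262.

0.126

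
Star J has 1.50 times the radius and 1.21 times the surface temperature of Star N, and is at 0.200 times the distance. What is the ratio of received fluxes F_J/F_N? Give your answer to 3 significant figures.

121

L_J/L_N = (R_J/R_N)²(T_J/T_N)⁴ = (1.50)² × (1.21)⁴ = 4.823.
F_J/F_N = (L_J/L_N)/(d_J/d_N)² = 4.823 / (0.200)² = 120.6.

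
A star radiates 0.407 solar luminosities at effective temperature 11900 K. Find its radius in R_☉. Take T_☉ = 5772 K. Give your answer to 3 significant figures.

R/R_☉ = √(L/L_☉) / (T/T_☉)² = √(0.407) / (2.062)²
       = 0.6380 / 4.251 = 0.1501.

0.150 R_☉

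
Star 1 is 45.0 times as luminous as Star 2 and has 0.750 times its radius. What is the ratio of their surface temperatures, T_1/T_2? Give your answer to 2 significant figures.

3.0

L ∝ R²T⁴ gives T ∝ (L/R²)^(1/4), so
T_1/T_2 = (45.0 / 0.750²)^(1/4) = (80.00)^(1/4) = 2.991.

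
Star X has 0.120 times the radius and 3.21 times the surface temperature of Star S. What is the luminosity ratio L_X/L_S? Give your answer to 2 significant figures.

From the Stefan–Boltzmann law, L ∝ R²T⁴, so
L_X/L_S = (R_X/R_S)² (T_X/T_S)⁴ = (0.120)² × (3.21)⁴ = 0.01440 × 106.2 = 1.529.

1.5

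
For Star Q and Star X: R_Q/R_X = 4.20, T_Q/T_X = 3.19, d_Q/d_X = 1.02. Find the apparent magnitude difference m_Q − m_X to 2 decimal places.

L_Q/L_X = (4.20)²(3.19)⁴ = 1827.
F_Q/F_X = (L_Q/L_X)/(d_Q/d_X)² = 1827/1.040 = 1756.
m_Q − m_X = −2.5 log₁₀(1756) = -8.11.

-8.11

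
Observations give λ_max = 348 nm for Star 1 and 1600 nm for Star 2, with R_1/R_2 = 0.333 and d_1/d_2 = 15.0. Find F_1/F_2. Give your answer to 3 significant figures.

0.220

Wien's law: T_1/T_2 = λ_2/λ_1 = 1600/348 = 4.598.
L_1/L_2 = (R_1/R_2)²(T_1/T_2)⁴ = (0.333)²(4.598)⁴ = 49.55.
F_1/F_2 = (L_1/L_2)/(d_1/d_2)² = 49.55/(15.0)² = 0.2202.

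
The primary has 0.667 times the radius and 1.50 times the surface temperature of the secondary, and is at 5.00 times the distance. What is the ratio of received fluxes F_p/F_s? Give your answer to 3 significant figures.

L_p/L_s = (R_p/R_s)²(T_p/T_s)⁴ = (0.667)² × (1.50)⁴ = 2.252.
F_p/F_s = (L_p/L_s)/(d_p/d_s)² = 2.252 / (5.00)² = 0.09009.

0.0901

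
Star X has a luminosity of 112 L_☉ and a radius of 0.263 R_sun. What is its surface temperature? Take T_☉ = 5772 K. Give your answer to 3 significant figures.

T/T_☉ = (L/L_☉)^(1/4) / (R/R_☉)^(1/2)
T = 5772 × (112)^(1/4) / √(0.263) = 5772 × 3.253 / 0.5128 = 3.661×10^4 K.

3.66×10^4 K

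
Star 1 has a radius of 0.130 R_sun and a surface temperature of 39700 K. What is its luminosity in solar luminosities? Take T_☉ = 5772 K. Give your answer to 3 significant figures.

L/L_☉ = (R/R_☉)² (T/T_☉)⁴ = (0.130)² × (39700/5772)⁴
       = 0.01690 × (6.878)⁴ = 0.01690 × 2238 = 37.82.

37.8 solar luminosities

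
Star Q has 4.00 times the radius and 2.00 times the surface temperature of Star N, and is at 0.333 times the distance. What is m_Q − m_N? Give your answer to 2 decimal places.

-8.41

L_Q/L_N = (4.00)²(2.00)⁴ = 256.0.
F_Q/F_N = (L_Q/L_N)/(d_Q/d_N)² = 256.0/0.1109 = 2309.
m_Q − m_N = −2.5 log₁₀(2309) = -8.41.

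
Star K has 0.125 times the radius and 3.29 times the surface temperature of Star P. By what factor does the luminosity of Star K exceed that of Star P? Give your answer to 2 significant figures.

From the Stefan–Boltzmann law, L ∝ R²T⁴, so
L_K/L_P = (R_K/R_P)² (T_K/T_P)⁴ = (0.125)² × (3.29)⁴ = 0.01562 × 117.2 = 1.831.

1.8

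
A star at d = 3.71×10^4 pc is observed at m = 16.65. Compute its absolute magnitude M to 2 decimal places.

-1.20

M = m − 5 log₁₀(d/10 pc) = 16.65 − 5 log₁₀(3.71×10^4/10)
  = 16.65 − 5 × 3.569 = 16.65 − 17.85 = -1.20.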